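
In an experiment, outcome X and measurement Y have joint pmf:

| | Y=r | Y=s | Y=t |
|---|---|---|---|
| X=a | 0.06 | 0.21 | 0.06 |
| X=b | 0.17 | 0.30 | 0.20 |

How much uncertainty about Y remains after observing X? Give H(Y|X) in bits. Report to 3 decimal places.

Marginals: p(X) = (0.3300, 0.6700), p(Y) = (0.2300, 0.5100, 0.2600).
H(Y|X) = Σ p(X) · H(Y|X=·).
  X=a: p=0.3300, H(Y|X=a) = 1.3093
  X=b: p=0.6700, H(Y|X=b) = 1.5417
Weighted sum = 1.465 bits.

1.465 bits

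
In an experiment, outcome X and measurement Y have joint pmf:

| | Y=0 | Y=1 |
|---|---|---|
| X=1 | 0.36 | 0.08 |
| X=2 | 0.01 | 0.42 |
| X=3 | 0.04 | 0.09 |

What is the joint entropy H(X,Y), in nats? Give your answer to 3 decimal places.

H(X,Y) = −Σ p(x,y)·ln p(x,y) over all 6 cells.
  cell (1,0): −0.36·ln0.36 = 0.3678
  cell (1,1): −0.08·ln0.08 = 0.2021
  cell (2,0): −0.01·ln0.01 = 0.0461
  cell (2,1): −0.42·ln0.42 = 0.3644
  cell (3,0): −0.04·ln0.04 = 0.1288
  cell (3,1): −0.09·ln0.09 = 0.2167
Sum = 1.326 nats.

1.326 nats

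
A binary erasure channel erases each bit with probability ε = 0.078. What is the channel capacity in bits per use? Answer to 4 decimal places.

0.9220 bits

Binary erasure channel: capacity C = 1 − ε.
C = 1 − 0.078 = 0.9220 bits per channel use.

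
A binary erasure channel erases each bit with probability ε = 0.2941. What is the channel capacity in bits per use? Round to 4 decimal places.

Binary erasure channel: capacity C = 1 − ε.
C = 1 − 0.2941 = 0.7059 bits per channel use.

0.7059 bits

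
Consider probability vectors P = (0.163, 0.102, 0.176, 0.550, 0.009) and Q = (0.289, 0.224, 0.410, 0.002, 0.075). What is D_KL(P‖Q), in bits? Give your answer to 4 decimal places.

D(P‖Q) = Σ p·log₂(p/q).
  0.163·log₂(0.163/0.289) = -0.13467
  0.102·log₂(0.102/0.224) = -0.11576
  0.176·log₂(0.176/0.410) = -0.21473
  0.550·log₂(0.550/0.002) = 4.45681
  0.009·log₂(0.009/0.075) = -0.02753
D(P‖Q) = 3.9641 bits.

3.9641 bits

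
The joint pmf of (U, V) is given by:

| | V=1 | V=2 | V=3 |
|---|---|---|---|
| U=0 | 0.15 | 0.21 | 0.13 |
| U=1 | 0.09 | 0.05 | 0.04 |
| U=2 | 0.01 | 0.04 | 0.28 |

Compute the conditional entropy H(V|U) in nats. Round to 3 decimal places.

Chain rule: H(V|U) = H(U,V) − H(U).
Marginals: p(U) = (0.4900, 0.1800, 0.3300), p(V) = (0.2500, 0.3000, 0.4500).
H(U,V) = 1.9040 nats; H(U) = 1.0241 nats.
H(V|U) = 1.9040 − 1.0241 = 0.880 nats.

0.880 nats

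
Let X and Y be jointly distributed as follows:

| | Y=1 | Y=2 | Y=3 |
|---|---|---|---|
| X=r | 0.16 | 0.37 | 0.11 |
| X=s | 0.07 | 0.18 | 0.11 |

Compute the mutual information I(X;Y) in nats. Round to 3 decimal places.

Marginals: p(X) = (0.6400, 0.3600), p(Y) = (0.2300, 0.5500, 0.2200).
I(X;Y) = H(X) + H(Y) − H(X,Y).
H(X) = 0.6534, H(Y) = 0.9999, H(X,Y) = 1.6415.
I(X;Y) = 0.6534 + 0.9999 − 1.6415 = 0.012 nats.

0.012 nats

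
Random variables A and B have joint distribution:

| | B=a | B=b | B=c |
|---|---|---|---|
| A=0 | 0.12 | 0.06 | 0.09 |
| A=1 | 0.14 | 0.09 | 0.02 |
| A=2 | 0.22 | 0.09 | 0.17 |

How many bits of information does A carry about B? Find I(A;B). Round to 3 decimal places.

0.061 bits

Marginals: p(A) = (0.2700, 0.2500, 0.4800), p(B) = (0.4800, 0.2400, 0.2800).
I(A;B) = H(A) + H(B) − H(A,B).
H(A) = 1.5183, H(B) = 1.5166, H(A,B) = 2.9737.
I(A;B) = 1.5183 + 1.5166 − 2.9737 = 0.061 bits.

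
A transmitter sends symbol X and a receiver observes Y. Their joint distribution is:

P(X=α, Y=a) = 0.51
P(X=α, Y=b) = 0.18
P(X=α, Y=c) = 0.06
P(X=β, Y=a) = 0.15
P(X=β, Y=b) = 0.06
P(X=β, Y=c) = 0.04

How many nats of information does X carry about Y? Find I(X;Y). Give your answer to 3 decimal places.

Marginals: p(X) = (0.7500, 0.2500), p(Y) = (0.6600, 0.2400, 0.1000).
I(X;Y) = Σ p(x,y)·ln[p(x,y)/(p(x)p(y))].
  (α,a): 0.51·ln(1.0303) = 0.0152
  (α,b): 0.18·ln(1.0000) = 0.0000
  (α,c): 0.06·ln(0.8000) = -0.0134
  (β,a): 0.15·ln(0.9091) = -0.0143
  (β,b): 0.06·ln(1.0000) = 0.0000
  (β,c): 0.04·ln(1.6000) = 0.0188
Sum = 0.006 nats.

0.006 nats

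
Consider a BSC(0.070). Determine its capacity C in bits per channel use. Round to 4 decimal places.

Binary symmetric channel: C = 1 − h₂(ε) where h₂ is the binary entropy function.
h₂(0.070) = −0.070·log₂0.070 − 0.930·log₂0.930 = 0.3659.
C = 1 − 0.3659 = 0.6341 bits per channel use.

0.6341 bits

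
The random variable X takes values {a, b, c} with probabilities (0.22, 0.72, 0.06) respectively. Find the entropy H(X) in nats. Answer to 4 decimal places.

0.7384 nats

H(X) = −Σ p·ln p.
  −(0.22)·ln(0.22) = 0.33311
  −(0.72)·ln(0.72) = 0.23652
  −(0.06)·ln(0.06) = 0.16880
Sum: 0.33311 + 0.23652 + 0.16880 = 0.7384 nats.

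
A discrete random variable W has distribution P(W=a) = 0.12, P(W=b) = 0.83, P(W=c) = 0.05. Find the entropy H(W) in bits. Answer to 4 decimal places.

H(W) = −Σ p·log₂ p.
  −(0.12)·log₂(0.12) = 0.36707
  −(0.83)·log₂(0.83) = 0.22312
  −(0.05)·log₂(0.05) = 0.21610
Sum: 0.36707 + 0.22312 + 0.21610 = 0.8063 bits.

0.8063 bits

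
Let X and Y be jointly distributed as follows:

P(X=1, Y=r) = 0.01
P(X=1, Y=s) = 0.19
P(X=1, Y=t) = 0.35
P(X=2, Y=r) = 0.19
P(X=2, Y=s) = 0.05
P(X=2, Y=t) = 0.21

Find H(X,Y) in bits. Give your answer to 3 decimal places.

2.196 bits

H(X,Y) = −Σ p(x,y)·log₂ p(x,y) over all 6 cells.
  cell (1,r): −0.01·log₂0.01 = 0.0664
  cell (1,s): −0.19·log₂0.19 = 0.4552
  cell (1,t): −0.35·log₂0.35 = 0.5301
  cell (2,r): −0.19·log₂0.19 = 0.4552
  cell (2,s): −0.05·log₂0.05 = 0.2161
  cell (2,t): −0.21·log₂0.21 = 0.4728
Sum = 2.196 bits.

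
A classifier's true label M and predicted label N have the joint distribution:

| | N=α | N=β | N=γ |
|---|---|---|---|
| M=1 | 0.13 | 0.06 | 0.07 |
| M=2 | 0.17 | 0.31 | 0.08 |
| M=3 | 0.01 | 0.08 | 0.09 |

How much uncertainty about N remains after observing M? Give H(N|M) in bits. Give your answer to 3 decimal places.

1.396 bits

Chain rule: H(N|M) = H(M,N) − H(M).
Marginals: p(M) = (0.2600, 0.5600, 0.1800), p(N) = (0.3100, 0.4500, 0.2400).
H(M,N) = 2.8152 bits; H(M) = 1.4190 bits.
H(N|M) = 2.8152 − 1.4190 = 1.396 bits.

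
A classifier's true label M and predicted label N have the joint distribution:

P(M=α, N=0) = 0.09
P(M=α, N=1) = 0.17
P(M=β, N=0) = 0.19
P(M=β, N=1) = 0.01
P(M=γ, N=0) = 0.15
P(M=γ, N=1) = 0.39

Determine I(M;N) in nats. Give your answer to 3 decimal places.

Marginals: p(M) = (0.2600, 0.2000, 0.5400), p(N) = (0.4300, 0.5700).
I(M;N) = H(M) + H(N) − H(M,N).
H(M) = 1.0049, H(N) = 0.6833, H(M,N) = 1.5313.
I(M;N) = 1.0049 + 0.6833 − 1.5313 = 0.157 nats.

0.157 nats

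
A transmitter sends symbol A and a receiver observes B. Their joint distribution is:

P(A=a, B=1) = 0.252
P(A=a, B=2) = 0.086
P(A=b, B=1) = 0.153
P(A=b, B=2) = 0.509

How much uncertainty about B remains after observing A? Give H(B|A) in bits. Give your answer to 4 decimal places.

0.7929 bits

Marginals: p(A) = (0.3380, 0.6620), p(B) = (0.4050, 0.5950).
H(B|A) = Σ p(A) · H(B|A=·).
  A=a: p=0.3380, H(B|A=a) = 0.8182
  A=b: p=0.6620, H(B|A=b) = 0.7800
Weighted sum = 0.7929 bits.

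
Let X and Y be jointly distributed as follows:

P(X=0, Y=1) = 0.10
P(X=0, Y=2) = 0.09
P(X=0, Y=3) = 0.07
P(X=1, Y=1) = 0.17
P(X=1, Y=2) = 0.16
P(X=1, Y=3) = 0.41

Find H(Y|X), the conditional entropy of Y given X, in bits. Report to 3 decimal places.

Chain rule: H(Y|X) = H(X,Y) − H(X).
Marginals: p(X) = (0.2600, 0.7400), p(Y) = (0.2700, 0.2500, 0.4800).
H(X,Y) = 2.2984 bits; H(X) = 0.8267 bits.
H(Y|X) = 2.2984 − 0.8267 = 1.472 bits.

1.472 bits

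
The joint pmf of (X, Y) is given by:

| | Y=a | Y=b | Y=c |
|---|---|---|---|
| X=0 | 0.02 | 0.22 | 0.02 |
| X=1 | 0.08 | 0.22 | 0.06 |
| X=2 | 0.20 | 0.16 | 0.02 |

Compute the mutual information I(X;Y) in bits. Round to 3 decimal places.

0.140 bits

Marginals: p(X) = (0.2600, 0.3600, 0.3800), p(Y) = (0.3000, 0.6000, 0.1000).
I(X;Y) = Σ p(x,y)·log₂[p(x,y)/(p(x)p(y))].
  (0,a): 0.02·log₂(0.2564) = -0.0393
  (0,b): 0.22·log₂(1.4103) = 0.1091
  (0,c): 0.02·log₂(0.7692) = -0.0076
  (1,a): 0.08·log₂(0.7407) = -0.0346
  (1,b): 0.22·log₂(1.0185) = 0.0058
  (1,c): 0.06·log₂(1.6667) = 0.0442
  (2,a): 0.20·log₂(1.7544) = 0.1622
  (2,b): 0.16·log₂(0.7018) = -0.0818
  (2,c): 0.02·log₂(0.5263) = -0.0185
Sum = 0.140 bits.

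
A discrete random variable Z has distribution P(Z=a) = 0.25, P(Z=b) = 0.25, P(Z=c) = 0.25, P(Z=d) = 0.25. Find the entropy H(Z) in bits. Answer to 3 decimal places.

2.000 bits

H(Z) = −Σ p·log₂ p.
  −(0.25)·log₂(0.25) = 0.5000
  −(0.25)·log₂(0.25) = 0.5000
  −(0.25)·log₂(0.25) = 0.5000
  −(0.25)·log₂(0.25) = 0.5000
Sum: 0.5000 + 0.5000 + 0.5000 + 0.5000 = 2.000 bits.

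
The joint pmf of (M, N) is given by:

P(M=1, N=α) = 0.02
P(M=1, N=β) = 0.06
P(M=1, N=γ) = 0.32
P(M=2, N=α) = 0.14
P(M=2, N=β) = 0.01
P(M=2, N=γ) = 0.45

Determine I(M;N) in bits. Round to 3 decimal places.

Marginals: p(M) = (0.4000, 0.6000), p(N) = (0.1600, 0.0700, 0.7700).
I(M;N) = H(M) + H(N) − H(M,N).
H(M) = 0.9710, H(N) = 0.9819, H(M,N) = 1.8644.
I(M;N) = 0.9710 + 0.9819 − 1.8644 = 0.088 bits.

0.088 bits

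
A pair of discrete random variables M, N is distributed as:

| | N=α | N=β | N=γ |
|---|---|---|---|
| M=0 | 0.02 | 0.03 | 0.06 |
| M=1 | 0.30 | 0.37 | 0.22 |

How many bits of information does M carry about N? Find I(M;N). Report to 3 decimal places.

0.028 bits

Marginals: p(M) = (0.1100, 0.8900), p(N) = (0.3200, 0.4000, 0.2800).
I(M;N) = H(M) + H(N) − H(M,N).
H(M) = 0.4999, H(N) = 1.5690, H(M,N) = 2.0406.
I(M;N) = 0.4999 + 1.5690 − 2.0406 = 0.028 bits.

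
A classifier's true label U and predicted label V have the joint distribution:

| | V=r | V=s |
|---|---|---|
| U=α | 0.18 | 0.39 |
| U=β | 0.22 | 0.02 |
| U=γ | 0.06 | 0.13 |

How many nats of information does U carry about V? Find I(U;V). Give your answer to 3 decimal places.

0.147 nats

Marginals: p(U) = (0.5700, 0.2400, 0.1900), p(V) = (0.4600, 0.5400).
I(U;V) = Σ p(x,y)·ln[p(x,y)/(p(x)p(y))].
  (α,r): 0.18·ln(0.6865) = -0.0677
  (α,s): 0.39·ln(1.2671) = 0.0923
  (β,r): 0.22·ln(1.9928) = 0.1517
  (β,s): 0.02·ln(0.1543) = -0.0374
  (γ,r): 0.06·ln(0.6865) = -0.0226
  (γ,s): 0.13·ln(1.2671) = 0.0308
Sum = 0.147 nats.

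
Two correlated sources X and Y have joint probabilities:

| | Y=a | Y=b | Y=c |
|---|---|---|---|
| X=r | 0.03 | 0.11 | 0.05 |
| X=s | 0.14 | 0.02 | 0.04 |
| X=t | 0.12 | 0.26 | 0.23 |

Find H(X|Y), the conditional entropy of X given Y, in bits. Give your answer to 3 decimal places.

Marginals: p(X) = (0.1900, 0.2000, 0.6100), p(Y) = (0.2900, 0.3900, 0.3200).
H(X|Y) = Σ p(Y) · H(X|Y=·).
  Y=a: p=0.2900, H(X|Y=a) = 1.3726
  Y=b: p=0.3900, H(X|Y=b) = 1.1248
  Y=c: p=0.3200, H(X|Y=c) = 1.1359
Weighted sum = 1.200 bits.

1.200 bits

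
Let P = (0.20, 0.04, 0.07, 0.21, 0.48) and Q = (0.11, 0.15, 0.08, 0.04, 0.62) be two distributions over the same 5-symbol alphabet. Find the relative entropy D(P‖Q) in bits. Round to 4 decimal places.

D(P‖Q) = Σ p·log₂(p/q).
  0.20·log₂(0.20/0.11) = 0.17250
  0.04·log₂(0.04/0.15) = -0.07628
  0.07·log₂(0.07/0.08) = -0.01349
  0.21·log₂(0.21/0.04) = 0.50239
  0.48·log₂(0.48/0.62) = -0.17723
D(P‖Q) = 0.4079 bits.

0.4079 bits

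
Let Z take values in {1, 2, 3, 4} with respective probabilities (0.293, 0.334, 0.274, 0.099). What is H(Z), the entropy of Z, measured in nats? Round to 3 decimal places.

H(Z) = −Σ p·ln p.
  −(0.293)·ln(0.293) = 0.3597
  −(0.334)·ln(0.334) = 0.3663
  −(0.274)·ln(0.274) = 0.3547
  −(0.099)·ln(0.099) = 0.2290
Sum: 0.3597 + 0.3663 + 0.3547 + 0.2290 = 1.310 nats.

1.310 nats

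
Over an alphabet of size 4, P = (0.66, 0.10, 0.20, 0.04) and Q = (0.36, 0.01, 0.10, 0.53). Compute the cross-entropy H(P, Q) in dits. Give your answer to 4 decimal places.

0.7039 dits

H(P,Q) = −Σ p·log₁₀ q.
  −0.66·log₁₀(0.36) = 0.29284
  −0.10·log₁₀(0.01) = 0.20000
  −0.20·log₁₀(0.10) = 0.20000
  −0.04·log₁₀(0.53) = 0.01103
H(P,Q) = 0.7039 dits.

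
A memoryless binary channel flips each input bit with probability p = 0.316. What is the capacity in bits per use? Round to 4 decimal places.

Binary symmetric channel: C = 1 − h₂(ε) where h₂ is the binary entropy function.
h₂(0.316) = −0.316·log₂0.316 − 0.684·log₂0.684 = 0.9000.
C = 1 − 0.9000 = 0.1000 bits per channel use.

0.1000 bits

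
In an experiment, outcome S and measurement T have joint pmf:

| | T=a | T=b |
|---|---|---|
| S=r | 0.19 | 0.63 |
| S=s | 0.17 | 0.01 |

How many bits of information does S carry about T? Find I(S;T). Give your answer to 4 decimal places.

0.2466 bits

Marginals: p(S) = (0.8200, 0.1800), p(T) = (0.3600, 0.6400).
I(S;T) = Σ p(x,y)·log₂[p(x,y)/(p(x)p(y))].
  (r,a): 0.19·log₂(0.6436) = -0.12078
  (r,b): 0.63·log₂(1.2005) = 0.16606
  (s,a): 0.17·log₂(2.6235) = 0.23655
  (s,b): 0.01·log₂(0.0868) = -0.03526
Sum = 0.2466 bits.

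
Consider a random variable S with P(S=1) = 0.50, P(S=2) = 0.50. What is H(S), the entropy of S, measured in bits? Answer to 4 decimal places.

H(S) = −Σ p·log₂ p.
  −(0.50)·log₂(0.50) = 0.50000
  −(0.50)·log₂(0.50) = 0.50000
Sum: 0.50000 + 0.50000 = 1.0000 bits.

1.0000 bits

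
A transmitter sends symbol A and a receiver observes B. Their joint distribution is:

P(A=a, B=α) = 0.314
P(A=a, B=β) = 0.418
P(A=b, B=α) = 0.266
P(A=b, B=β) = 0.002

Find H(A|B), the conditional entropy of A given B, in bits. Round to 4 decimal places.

Chain rule: H(A|B) = H(A,B) − H(B).
Marginals: p(A) = (0.7320, 0.2680), p(B) = (0.5800, 0.4200).
H(A,B) = 1.5769 bits; H(B) = 0.9815 bits.
H(A|B) = 1.5769 − 0.9815 = 0.5954 bits.

0.5954 bits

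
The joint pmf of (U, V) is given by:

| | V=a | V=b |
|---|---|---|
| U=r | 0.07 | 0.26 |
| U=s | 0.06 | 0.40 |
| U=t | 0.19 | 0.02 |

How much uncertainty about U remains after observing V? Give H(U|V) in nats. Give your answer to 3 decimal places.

0.839 nats

Chain rule: H(U|V) = H(U,V) − H(V).
Marginals: p(U) = (0.3300, 0.4600, 0.2100), p(V) = (0.3200, 0.6800).
H(U,V) = 1.4655 nats; H(V) = 0.6269 nats.
H(U|V) = 1.4655 − 0.6269 = 0.839 nats.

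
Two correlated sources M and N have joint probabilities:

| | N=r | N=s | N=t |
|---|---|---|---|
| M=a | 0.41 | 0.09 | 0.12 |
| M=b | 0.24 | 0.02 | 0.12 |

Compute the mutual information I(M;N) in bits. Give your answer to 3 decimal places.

Marginals: p(M) = (0.6200, 0.3800), p(N) = (0.6500, 0.1100, 0.2400).
I(M;N) = Σ p(x,y)·log₂[p(x,y)/(p(x)p(y))].
  (a,r): 0.41·log₂(1.0174) = 0.0102
  (a,s): 0.09·log₂(1.3196) = 0.0360
  (a,t): 0.12·log₂(0.8065) = -0.0372
  (b,r): 0.24·log₂(0.9717) = -0.0100
  (b,s): 0.02·log₂(0.4785) = -0.0213
  (b,t): 0.12·log₂(1.3158) = 0.0475
Sum = 0.025 bits.

0.025 bits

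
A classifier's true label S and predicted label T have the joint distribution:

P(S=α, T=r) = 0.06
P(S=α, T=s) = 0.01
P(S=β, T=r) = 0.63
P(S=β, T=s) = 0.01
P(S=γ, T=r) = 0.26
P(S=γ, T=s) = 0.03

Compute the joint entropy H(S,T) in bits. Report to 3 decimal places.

H(S,T) = −Σ p(x,y)·log₂ p(x,y) over all 6 cells.
  cell (α,r): −0.06·log₂0.06 = 0.2435
  cell (α,s): −0.01·log₂0.01 = 0.0664
  cell (β,r): −0.63·log₂0.63 = 0.4199
  cell (β,s): −0.01·log₂0.01 = 0.0664
  cell (γ,r): −0.26·log₂0.26 = 0.5053
  cell (γ,s): −0.03·log₂0.03 = 0.1518
Sum = 1.453 bits.

1.453 bits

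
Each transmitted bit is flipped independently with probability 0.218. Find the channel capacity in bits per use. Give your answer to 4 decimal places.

0.2435 bits

Binary symmetric channel: C = 1 − h₂(ε) where h₂ is the binary entropy function.
h₂(0.218) = −0.218·log₂0.218 − 0.782·log₂0.782 = 0.7565.
C = 1 − 0.7565 = 0.2435 bits per channel use.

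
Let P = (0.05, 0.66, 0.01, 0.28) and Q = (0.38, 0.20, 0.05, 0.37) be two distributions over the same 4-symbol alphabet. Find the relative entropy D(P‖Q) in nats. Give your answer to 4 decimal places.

D(P‖Q) = Σ p·ln(p/q).
  0.05·ln(0.05/0.38) = -0.10141
  0.66·ln(0.66/0.20) = 0.78799
  0.01·ln(0.01/0.05) = -0.01609
  0.28·ln(0.28/0.37) = -0.07804
D(P‖Q) = 0.5924 nats.

0.5924 nats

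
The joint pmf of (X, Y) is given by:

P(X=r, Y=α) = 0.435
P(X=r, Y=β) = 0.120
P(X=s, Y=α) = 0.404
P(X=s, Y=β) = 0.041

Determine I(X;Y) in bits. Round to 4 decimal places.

Marginals: p(X) = (0.5550, 0.4450), p(Y) = (0.8390, 0.1610).
I(X;Y) = H(X) + H(Y) − H(X,Y).
H(X) = 0.9913, H(Y) = 0.6367, H(X,Y) = 1.6067.
I(X;Y) = 0.9913 + 0.6367 − 1.6067 = 0.0213 bits.

0.0213 bits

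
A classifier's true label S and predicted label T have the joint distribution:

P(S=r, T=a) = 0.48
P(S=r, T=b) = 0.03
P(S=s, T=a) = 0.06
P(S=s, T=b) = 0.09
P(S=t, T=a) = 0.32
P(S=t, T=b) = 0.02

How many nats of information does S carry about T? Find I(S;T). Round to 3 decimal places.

0.114 nats

Marginals: p(S) = (0.5100, 0.1500, 0.3400), p(T) = (0.8600, 0.1400).
I(S;T) = H(S) + H(T) − H(S,T).
H(S) = 0.9948, H(T) = 0.4050, H(S,T) = 1.2859.
I(S;T) = 0.9948 + 0.4050 − 1.2859 = 0.114 nats.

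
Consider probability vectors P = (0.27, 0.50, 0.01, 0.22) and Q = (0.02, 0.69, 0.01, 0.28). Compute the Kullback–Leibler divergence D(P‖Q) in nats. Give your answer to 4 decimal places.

D(P‖Q) = Σ p·ln(p/q).
  0.27·ln(0.27/0.02) = 0.70273
  0.50·ln(0.50/0.69) = -0.16104
  0.01·ln(0.01/0.01) = 0.00000
  0.22·ln(0.22/0.28) = -0.05306
D(P‖Q) = 0.4886 nats.

0.4886 nats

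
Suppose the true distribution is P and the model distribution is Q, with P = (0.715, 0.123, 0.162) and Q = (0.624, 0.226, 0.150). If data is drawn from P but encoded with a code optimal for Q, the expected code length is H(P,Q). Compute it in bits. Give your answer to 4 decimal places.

1.1938 bits

H(P,Q) = −Σ p·log₂ q.
  −0.715·log₂(0.624) = 0.48647
  −0.123·log₂(0.226) = 0.26391
  −0.162·log₂(0.150) = 0.44339
H(P,Q) = 1.1938 bits.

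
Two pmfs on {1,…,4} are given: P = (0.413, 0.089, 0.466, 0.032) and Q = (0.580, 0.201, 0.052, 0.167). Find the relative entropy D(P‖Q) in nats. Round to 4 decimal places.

0.7563 nats

D(P‖Q) = Σ p·ln(p/q).
  0.413·ln(0.413/0.580) = -0.14025
  0.089·ln(0.089/0.201) = -0.07251
  0.466·ln(0.466/0.052) = 1.02191
  0.032·ln(0.032/0.167) = -0.05287
D(P‖Q) = 0.7563 nats.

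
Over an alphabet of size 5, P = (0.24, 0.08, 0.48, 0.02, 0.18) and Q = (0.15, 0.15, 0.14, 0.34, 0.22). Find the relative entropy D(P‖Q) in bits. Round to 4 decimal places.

D(P‖Q) = Σ p·log₂(p/q).
  0.24·log₂(0.24/0.15) = 0.16274
  0.08·log₂(0.08/0.15) = -0.07255
  0.48·log₂(0.48/0.14) = 0.85325
  0.02·log₂(0.02/0.34) = -0.08175
  0.18·log₂(0.18/0.22) = -0.05211
D(P‖Q) = 0.8096 bits.

0.8096 bits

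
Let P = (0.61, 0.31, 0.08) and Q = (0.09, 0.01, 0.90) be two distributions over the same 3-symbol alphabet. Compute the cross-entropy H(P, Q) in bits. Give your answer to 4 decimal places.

4.1909 bits

H(P,Q) = −Σ p·log₂ q.
  −0.61·log₂(0.09) = 2.11910
  −0.31·log₂(0.01) = 2.05960
  −0.08·log₂(0.90) = 0.01216
H(P,Q) = 4.1909 bits.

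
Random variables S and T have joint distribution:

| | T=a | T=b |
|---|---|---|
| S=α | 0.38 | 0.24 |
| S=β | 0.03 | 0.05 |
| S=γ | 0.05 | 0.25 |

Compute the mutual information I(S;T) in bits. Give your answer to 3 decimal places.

Marginals: p(S) = (0.6200, 0.0800, 0.3000), p(T) = (0.4600, 0.5400).
I(S;T) = Σ p(x,y)·log₂[p(x,y)/(p(x)p(y))].
  (α,a): 0.38·log₂(1.3324) = 0.1573
  (α,b): 0.24·log₂(0.7168) = -0.1153
  (β,a): 0.03·log₂(0.8152) = -0.0088
  (β,b): 0.05·log₂(1.1574) = 0.0105
  (γ,a): 0.05·log₂(0.3623) = -0.0732
  (γ,b): 0.25·log₂(1.5432) = 0.1565
Sum = 0.127 bits.

0.127 bits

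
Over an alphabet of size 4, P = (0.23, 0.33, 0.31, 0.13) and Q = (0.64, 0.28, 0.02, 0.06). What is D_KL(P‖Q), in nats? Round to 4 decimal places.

D(P‖Q) = Σ p·ln(p/q).
  0.23·ln(0.23/0.64) = -0.23538
  0.33·ln(0.33/0.28) = 0.05422
  0.31·ln(0.31/0.02) = 0.84966
  0.13·ln(0.13/0.06) = 0.10051
D(P‖Q) = 0.7690 nats.

0.7690 nats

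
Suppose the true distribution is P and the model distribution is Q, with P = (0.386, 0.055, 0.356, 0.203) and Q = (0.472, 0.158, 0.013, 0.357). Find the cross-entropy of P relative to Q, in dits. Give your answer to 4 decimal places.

H(P,Q) = −Σ p·log₁₀ q.
  −0.386·log₁₀(0.472) = 0.12586
  −0.055·log₁₀(0.158) = 0.04407
  −0.356·log₁₀(0.013) = 0.67144
  −0.203·log₁₀(0.357) = 0.09081
H(P,Q) = 0.9322 dits.

0.9322 dits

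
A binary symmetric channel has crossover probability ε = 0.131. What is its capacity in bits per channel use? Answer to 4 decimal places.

0.4398 bits

Binary symmetric channel: C = 1 − h₂(ε) where h₂ is the binary entropy function.
h₂(0.131) = −0.131·log₂0.131 − 0.869·log₂0.869 = 0.5602.
C = 1 − 0.5602 = 0.4398 bits per channel use.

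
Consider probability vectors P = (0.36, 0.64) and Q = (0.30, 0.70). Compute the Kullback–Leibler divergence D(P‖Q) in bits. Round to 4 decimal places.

D(P‖Q) = Σ p·log₂(p/q).
  0.36·log₂(0.36/0.30) = 0.09469
  0.64·log₂(0.64/0.70) = -0.08274
D(P‖Q) = 0.0120 bits.

0.0120 bits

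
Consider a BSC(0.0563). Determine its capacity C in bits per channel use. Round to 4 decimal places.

0.6874 bits

Binary symmetric channel: C = 1 − h₂(ε) where h₂ is the binary entropy function.
h₂(0.0563) = −0.0563·log₂0.0563 − 0.9437·log₂0.9437 = 0.3126.
C = 1 − 0.3126 = 0.6874 bits per channel use.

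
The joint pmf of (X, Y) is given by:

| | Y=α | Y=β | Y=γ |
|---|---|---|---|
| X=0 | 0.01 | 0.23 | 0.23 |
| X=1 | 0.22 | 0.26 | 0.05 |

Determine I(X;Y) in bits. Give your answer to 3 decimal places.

0.260 bits

Marginals: p(X) = (0.4700, 0.5300), p(Y) = (0.2300, 0.4900, 0.2800).
I(X;Y) = Σ p(x,y)·log₂[p(x,y)/(p(x)p(y))].
  (0,α): 0.01·log₂(0.0925) = -0.0343
  (0,β): 0.23·log₂(0.9987) = -0.0004
  (0,γ): 0.23·log₂(1.7477) = 0.1853
  (1,α): 0.22·log₂(1.8048) = 0.1874
  (1,β): 0.26·log₂(1.0012) = 0.0004
  (1,γ): 0.05·log₂(0.3369) = -0.0785
Sum = 0.260 bits.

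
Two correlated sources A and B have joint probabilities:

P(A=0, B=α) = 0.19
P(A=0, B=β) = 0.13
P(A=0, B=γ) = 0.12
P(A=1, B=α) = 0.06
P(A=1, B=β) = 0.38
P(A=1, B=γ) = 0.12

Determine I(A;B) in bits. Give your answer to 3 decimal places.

Marginals: p(A) = (0.4400, 0.5600), p(B) = (0.2500, 0.5100, 0.2400).
I(A;B) = Σ p(x,y)·log₂[p(x,y)/(p(x)p(y))].
  (0,α): 0.19·log₂(1.7273) = 0.1498
  (0,β): 0.13·log₂(0.5793) = -0.1024
  (0,γ): 0.12·log₂(1.1364) = 0.0221
  (1,α): 0.06·log₂(0.4286) = -0.0733
  (1,β): 0.38·log₂(1.3305) = 0.1566
  (1,γ): 0.12·log₂(0.8929) = -0.0196
Sum = 0.133 bits.

0.133 bits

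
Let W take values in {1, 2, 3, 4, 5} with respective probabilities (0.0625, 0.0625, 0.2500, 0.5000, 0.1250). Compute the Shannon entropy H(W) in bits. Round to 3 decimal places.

1.875 bits

H(W) = −Σ p·log₂ p.
  −(0.0625)·log₂(0.0625) = 0.2500
  −(0.0625)·log₂(0.0625) = 0.2500
  −(0.2500)·log₂(0.2500) = 0.5000
  −(0.5000)·log₂(0.5000) = 0.5000
  −(0.1250)·log₂(0.1250) = 0.3750
Sum: 0.2500 + 0.2500 + 0.5000 + 0.5000 + 0.3750 = 1.875 bits.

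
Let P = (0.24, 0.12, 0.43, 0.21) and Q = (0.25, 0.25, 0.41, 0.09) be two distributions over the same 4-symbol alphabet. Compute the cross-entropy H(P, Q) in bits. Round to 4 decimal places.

H(P,Q) = −Σ p·log₂ q.
  −0.24·log₂(0.25) = 0.48000
  −0.12·log₂(0.25) = 0.24000
  −0.43·log₂(0.41) = 0.55311
  −0.21·log₂(0.09) = 0.72953
H(P,Q) = 2.0026 bits.

2.0026 bits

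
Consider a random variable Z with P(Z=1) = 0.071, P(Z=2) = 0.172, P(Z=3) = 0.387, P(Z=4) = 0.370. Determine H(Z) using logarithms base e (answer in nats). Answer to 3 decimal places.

1.226 nats

H(Z) = −Σ p·ln p.
  −(0.071)·ln(0.071) = 0.1878
  −(0.172)·ln(0.172) = 0.3028
  −(0.387)·ln(0.387) = 0.3674
  −(0.370)·ln(0.370) = 0.3679
Sum: 0.1878 + 0.3028 + 0.3674 + 0.3679 = 1.226 nats.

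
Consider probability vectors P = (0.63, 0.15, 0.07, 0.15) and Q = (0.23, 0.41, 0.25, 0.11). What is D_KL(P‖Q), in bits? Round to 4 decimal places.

0.6368 bits

D(P‖Q) = Σ p·log₂(p/q).
  0.63·log₂(0.63/0.23) = 0.91584
  0.15·log₂(0.15/0.41) = -0.21760
  0.07·log₂(0.07/0.25) = -0.12856
  0.15·log₂(0.15/0.11) = 0.06712
D(P‖Q) = 0.6368 bits.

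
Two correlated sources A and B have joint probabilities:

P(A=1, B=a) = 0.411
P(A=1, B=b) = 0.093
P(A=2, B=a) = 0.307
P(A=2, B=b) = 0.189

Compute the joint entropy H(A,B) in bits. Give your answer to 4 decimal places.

1.8232 bits

H(A,B) = −Σ p(x,y)·log₂ p(x,y) over all 4 cells.
  cell (1,a): −0.411·log₂0.411 = 0.52723
  cell (1,b): −0.093·log₂0.093 = 0.31868
  cell (2,a): −0.307·log₂0.307 = 0.52303
  cell (2,b): −0.189·log₂0.189 = 0.45427
Sum = 1.8232 bits.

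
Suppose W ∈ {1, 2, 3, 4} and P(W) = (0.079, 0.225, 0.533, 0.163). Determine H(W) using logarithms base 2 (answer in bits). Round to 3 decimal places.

1.684 bits

H(W) = −Σ p·log₂ p.
  −(0.079)·log₂(0.079) = 0.2893
  −(0.225)·log₂(0.225) = 0.4842
  −(0.533)·log₂(0.533) = 0.4839
  −(0.163)·log₂(0.163) = 0.4266
Sum: 0.2893 + 0.4842 + 0.4839 + 0.4266 = 1.684 bits.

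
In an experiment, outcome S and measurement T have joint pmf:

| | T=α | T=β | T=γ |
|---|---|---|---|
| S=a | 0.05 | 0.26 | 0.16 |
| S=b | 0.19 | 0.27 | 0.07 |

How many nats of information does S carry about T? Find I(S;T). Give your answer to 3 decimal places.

0.060 nats

Marginals: p(S) = (0.4700, 0.5300), p(T) = (0.2400, 0.5300, 0.2300).
I(S;T) = Σ p(x,y)·ln[p(x,y)/(p(x)p(y))].
  (a,α): 0.05·ln(0.4433) = -0.0407
  (a,β): 0.26·ln(1.0438) = 0.0111
  (a,γ): 0.16·ln(1.4801) = 0.0627
  (b,α): 0.19·ln(1.4937) = 0.0762
  (b,β): 0.27·ln(0.9612) = -0.0107
  (b,γ): 0.07·ln(0.5742) = -0.0388
Sum = 0.060 nats.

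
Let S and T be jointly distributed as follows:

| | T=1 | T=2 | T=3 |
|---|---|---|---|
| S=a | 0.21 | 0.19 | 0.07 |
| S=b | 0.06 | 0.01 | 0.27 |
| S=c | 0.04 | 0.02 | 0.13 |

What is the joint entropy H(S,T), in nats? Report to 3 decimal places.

1.870 nats

H(S,T) = −Σ p(x,y)·ln p(x,y) over all 9 cells.
  cell (a,1): −0.21·ln0.21 = 0.3277
  cell (a,2): −0.19·ln0.19 = 0.3155
  cell (a,3): −0.07·ln0.07 = 0.1861
  cell (b,1): −0.06·ln0.06 = 0.1688
  cell (b,2): −0.01·ln0.01 = 0.0461
  cell (b,3): −0.27·ln0.27 = 0.3535
  cell (c,1): −0.04·ln0.04 = 0.1288
  cell (c,2): −0.02·ln0.02 = 0.0782
  cell (c,3): −0.13·ln0.13 = 0.2652
Sum = 1.870 nats.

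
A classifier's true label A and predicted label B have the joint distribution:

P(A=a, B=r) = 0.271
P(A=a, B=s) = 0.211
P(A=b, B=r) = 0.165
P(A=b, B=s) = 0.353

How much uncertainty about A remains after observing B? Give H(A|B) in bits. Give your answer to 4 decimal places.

0.9552 bits

Marginals: p(A) = (0.4820, 0.5180), p(B) = (0.4360, 0.5640).
H(A|B) = Σ p(B) · H(A|B=·).
  B=r: p=0.4360, H(A|B=r) = 0.9569
  B=s: p=0.5640, H(A|B=s) = 0.9538
Weighted sum = 0.9552 bits.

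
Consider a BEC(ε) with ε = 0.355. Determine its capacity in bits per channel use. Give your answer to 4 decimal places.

0.6450 bits

Binary erasure channel: capacity C = 1 − ε.
C = 1 − 0.355 = 0.6450 bits per channel use.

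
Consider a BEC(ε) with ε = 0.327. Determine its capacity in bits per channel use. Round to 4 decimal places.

Binary erasure channel: capacity C = 1 − ε.
C = 1 − 0.327 = 0.6730 bits per channel use.

0.6730 bits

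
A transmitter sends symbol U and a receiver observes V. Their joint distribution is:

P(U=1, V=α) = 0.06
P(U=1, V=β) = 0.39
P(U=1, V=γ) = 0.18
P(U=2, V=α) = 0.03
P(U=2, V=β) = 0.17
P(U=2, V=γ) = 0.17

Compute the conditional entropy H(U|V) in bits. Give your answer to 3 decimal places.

0.928 bits

Marginals: p(U) = (0.6300, 0.3700), p(V) = (0.0900, 0.5600, 0.3500).
H(U|V) = Σ p(V) · H(U|V=·).
  V=α: p=0.0900, H(U|V=α) = 0.9183
  V=β: p=0.5600, H(U|V=β) = 0.8856
  V=γ: p=0.3500, H(U|V=γ) = 0.9994
Weighted sum = 0.928 bits.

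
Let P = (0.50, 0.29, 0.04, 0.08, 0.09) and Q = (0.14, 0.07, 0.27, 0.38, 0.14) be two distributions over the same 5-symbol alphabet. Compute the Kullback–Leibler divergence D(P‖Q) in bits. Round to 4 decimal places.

1.1655 bits

D(P‖Q) = Σ p·log₂(p/q).
  0.50·log₂(0.50/0.14) = 0.91825
  0.29·log₂(0.29/0.07) = 0.59468
  0.04·log₂(0.04/0.27) = -0.11020
  0.08·log₂(0.08/0.38) = -0.17983
  0.09·log₂(0.09/0.14) = -0.05737
D(P‖Q) = 1.1655 bits.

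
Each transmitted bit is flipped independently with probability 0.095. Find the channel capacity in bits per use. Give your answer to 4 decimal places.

Binary symmetric channel: C = 1 − h₂(ε) where h₂ is the binary entropy function.
h₂(0.095) = −0.095·log₂0.095 − 0.905·log₂0.905 = 0.4529.
C = 1 − 0.4529 = 0.5471 bits per channel use.

0.5471 bits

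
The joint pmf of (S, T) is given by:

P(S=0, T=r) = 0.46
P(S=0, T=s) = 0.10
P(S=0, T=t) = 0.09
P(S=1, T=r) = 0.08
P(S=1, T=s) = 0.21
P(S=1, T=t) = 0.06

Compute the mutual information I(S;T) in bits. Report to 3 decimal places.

0.180 bits

Marginals: p(S) = (0.6500, 0.3500), p(T) = (0.5400, 0.3100, 0.1500).
I(S;T) = Σ p(x,y)·log₂[p(x,y)/(p(x)p(y))].
  (0,r): 0.46·log₂(1.3105) = 0.1795
  (0,s): 0.10·log₂(0.4963) = -0.1011
  (0,t): 0.09·log₂(0.9231) = -0.0104
  (1,r): 0.08·log₂(0.4233) = -0.0992
  (1,s): 0.21·log₂(1.9355) = 0.2001
  (1,t): 0.06·log₂(1.1429) = 0.0116
Sum = 0.180 bits.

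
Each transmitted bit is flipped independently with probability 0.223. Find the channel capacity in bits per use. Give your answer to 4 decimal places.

Binary symmetric channel: C = 1 − h₂(ε) where h₂ is the binary entropy function.
h₂(0.223) = −0.223·log₂0.223 − 0.777·log₂0.777 = 0.7656.
C = 1 − 0.7656 = 0.2344 bits per channel use.

0.2344 bits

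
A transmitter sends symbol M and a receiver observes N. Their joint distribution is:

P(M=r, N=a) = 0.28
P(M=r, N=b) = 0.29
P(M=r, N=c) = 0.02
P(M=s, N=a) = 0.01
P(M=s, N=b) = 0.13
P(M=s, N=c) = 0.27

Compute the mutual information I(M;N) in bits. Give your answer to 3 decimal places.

Marginals: p(M) = (0.5900, 0.4100), p(N) = (0.2900, 0.4200, 0.2900).
I(M;N) = H(M) + H(N) − H(M,N).
H(M) = 0.9765, H(N) = 1.5615, H(M,N) = 2.1041.
I(M;N) = 0.9765 + 1.5615 − 2.1041 = 0.434 bits.

0.434 bits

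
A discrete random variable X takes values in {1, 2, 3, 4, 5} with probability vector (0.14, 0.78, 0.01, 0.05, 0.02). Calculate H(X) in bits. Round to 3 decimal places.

1.072 bits

H(X) = −Σ p·log₂ p.
  −(0.14)·log₂(0.14) = 0.3971
  −(0.78)·log₂(0.78) = 0.2796
  −(0.01)·log₂(0.01) = 0.0664
  −(0.05)·log₂(0.05) = 0.2161
  −(0.02)·log₂(0.02) = 0.1129
Sum: 0.3971 + 0.2796 + 0.0664 + 0.2161 + 0.1129 = 1.072 bits.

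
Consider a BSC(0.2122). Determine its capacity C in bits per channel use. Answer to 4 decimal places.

Binary symmetric channel: C = 1 − h₂(ε) where h₂ is the binary entropy function.
h₂(0.2122) = −0.2122·log₂0.2122 − 0.7878·log₂0.7878 = 0.7457.
C = 1 − 0.7457 = 0.2543 bits per channel use.

0.2543 bits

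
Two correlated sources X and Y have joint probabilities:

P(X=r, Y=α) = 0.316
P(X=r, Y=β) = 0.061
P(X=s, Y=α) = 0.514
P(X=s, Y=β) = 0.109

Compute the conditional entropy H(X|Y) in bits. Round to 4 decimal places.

Chain rule: H(X|Y) = H(X,Y) − H(Y).
Marginals: p(X) = (0.3770, 0.6230), p(Y) = (0.8300, 0.1700).
H(X,Y) = 1.6134 bits; H(Y) = 0.6577 bits.
H(X|Y) = 1.6134 − 0.6577 = 0.9557 bits.

0.9557 bits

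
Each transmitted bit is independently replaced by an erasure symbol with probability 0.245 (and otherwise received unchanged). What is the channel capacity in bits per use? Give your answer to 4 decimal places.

Binary erasure channel: capacity C = 1 − ε.
C = 1 − 0.245 = 0.7550 bits per channel use.

0.7550 bits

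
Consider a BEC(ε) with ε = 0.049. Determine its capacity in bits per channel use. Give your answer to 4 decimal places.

0.9510 bits

Binary erasure channel: capacity C = 1 − ε.
C = 1 − 0.049 = 0.9510 bits per channel use.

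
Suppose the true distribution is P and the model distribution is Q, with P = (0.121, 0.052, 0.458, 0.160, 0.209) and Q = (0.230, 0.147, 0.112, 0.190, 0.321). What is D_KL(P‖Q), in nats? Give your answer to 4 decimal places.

0.3961 nats

D(P‖Q) = Σ p·ln(p/q).
  0.121·ln(0.121/0.230) = -0.07772
  0.052·ln(0.052/0.147) = -0.05404
  0.458·ln(0.458/0.112) = 0.64503
  0.160·ln(0.160/0.190) = -0.02750
  0.209·ln(0.209/0.321) = -0.08968
D(P‖Q) = 0.3961 nats.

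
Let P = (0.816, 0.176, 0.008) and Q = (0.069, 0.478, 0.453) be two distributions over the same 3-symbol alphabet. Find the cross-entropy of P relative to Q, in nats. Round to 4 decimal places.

H(P,Q) = −Σ p·ln q.
  −0.816·ln(0.069) = 2.18170
  −0.176·ln(0.478) = 0.12991
  −0.008·ln(0.453) = 0.00633
H(P,Q) = 2.3179 nats.

2.3179 nats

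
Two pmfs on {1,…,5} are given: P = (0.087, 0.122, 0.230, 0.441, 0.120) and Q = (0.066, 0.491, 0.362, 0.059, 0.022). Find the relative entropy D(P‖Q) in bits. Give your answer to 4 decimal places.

D(P‖Q) = Σ p·log₂(p/q).
  0.087·log₂(0.087/0.066) = 0.03467
  0.122·log₂(0.122/0.491) = -0.24508
  0.230·log₂(0.230/0.362) = -0.15050
  0.441·log₂(0.441/0.059) = 1.27978
  0.120·log₂(0.120/0.022) = 0.29370
D(P‖Q) = 1.2126 bits.

1.2126 bits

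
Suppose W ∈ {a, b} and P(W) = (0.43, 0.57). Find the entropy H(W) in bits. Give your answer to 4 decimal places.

0.9858 bits

H(W) = −Σ p·log₂ p.
  −(0.43)·log₂(0.43) = 0.52356
  −(0.57)·log₂(0.57) = 0.46225
Sum: 0.52356 + 0.46225 = 0.9858 bits.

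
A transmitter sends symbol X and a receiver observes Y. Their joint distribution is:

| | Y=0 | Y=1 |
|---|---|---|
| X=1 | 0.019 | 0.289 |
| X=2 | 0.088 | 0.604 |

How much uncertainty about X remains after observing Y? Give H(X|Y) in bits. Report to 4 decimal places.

0.8833 bits

Chain rule: H(X|Y) = H(X,Y) − H(Y).
Marginals: p(X) = (0.3080, 0.6920), p(Y) = (0.1070, 0.8930).
H(X,Y) = 1.3741 bits; H(Y) = 0.4908 bits.
H(X|Y) = 1.3741 − 0.4908 = 0.8833 bits.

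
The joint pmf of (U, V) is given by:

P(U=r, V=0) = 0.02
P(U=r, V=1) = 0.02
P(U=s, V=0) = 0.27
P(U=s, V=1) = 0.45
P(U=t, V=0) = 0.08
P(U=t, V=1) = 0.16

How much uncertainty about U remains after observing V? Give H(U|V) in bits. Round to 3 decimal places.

1.018 bits

Chain rule: H(U|V) = H(U,V) − H(V).
Marginals: p(U) = (0.0400, 0.7200, 0.2400), p(V) = (0.3700, 0.6300).
H(U,V) = 1.9687 bits; H(V) = 0.9507 bits.
H(U|V) = 1.9687 − 0.9507 = 1.018 bits.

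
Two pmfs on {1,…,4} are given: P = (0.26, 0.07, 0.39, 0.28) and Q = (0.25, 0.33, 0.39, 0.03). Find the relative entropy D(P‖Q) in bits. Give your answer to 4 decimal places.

0.7604 bits

D(P‖Q) = Σ p·log₂(p/q).
  0.26·log₂(0.26/0.25) = 0.01471
  0.07·log₂(0.07/0.33) = -0.15659
  0.39·log₂(0.39/0.39) = 0.00000
  0.28·log₂(0.28/0.03) = 0.90227
D(P‖Q) = 0.7604 bits.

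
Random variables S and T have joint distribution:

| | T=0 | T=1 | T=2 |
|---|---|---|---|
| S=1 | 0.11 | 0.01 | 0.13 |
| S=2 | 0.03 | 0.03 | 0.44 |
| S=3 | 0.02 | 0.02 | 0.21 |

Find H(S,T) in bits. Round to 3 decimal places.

2.323 bits

H(S,T) = −Σ p(x,y)·log₂ p(x,y) over all 9 cells.
  cell (1,0): −0.11·log₂0.11 = 0.3503
  cell (1,1): −0.01·log₂0.01 = 0.0664
  cell (1,2): −0.13·log₂0.13 = 0.3826
  cell (2,0): −0.03·log₂0.03 = 0.1518
  cell (2,1): −0.03·log₂0.03 = 0.1518
  cell (2,2): −0.44·log₂0.44 = 0.5211
  cell (3,0): −0.02·log₂0.02 = 0.1129
  cell (3,1): −0.02·log₂0.02 = 0.1129
  cell (3,2): −0.21·log₂0.21 = 0.4728
Sum = 2.323 bits.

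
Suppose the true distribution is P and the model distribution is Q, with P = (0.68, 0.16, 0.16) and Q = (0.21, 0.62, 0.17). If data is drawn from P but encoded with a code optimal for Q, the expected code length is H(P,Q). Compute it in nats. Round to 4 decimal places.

1.4212 nats

H(P,Q) = −Σ p·ln q.
  −0.68·ln(0.21) = 1.06124
  −0.16·ln(0.62) = 0.07649
  −0.16·ln(0.17) = 0.28351
H(P,Q) = 1.4212 nats.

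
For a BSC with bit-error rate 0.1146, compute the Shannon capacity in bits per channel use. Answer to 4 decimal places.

0.4864 bits

Binary symmetric channel: C = 1 − h₂(ε) where h₂ is the binary entropy function.
h₂(0.1146) = −0.1146·log₂0.1146 − 0.8854·log₂0.8854 = 0.5136.
C = 1 − 0.5136 = 0.4864 bits per channel use.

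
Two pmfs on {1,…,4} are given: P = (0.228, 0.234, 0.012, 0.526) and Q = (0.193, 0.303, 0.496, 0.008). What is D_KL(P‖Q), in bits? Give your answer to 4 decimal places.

3.0796 bits

D(P‖Q) = Σ p·log₂(p/q).
  0.228·log₂(0.228/0.193) = 0.05482
  0.234·log₂(0.234/0.303) = -0.08724
  0.012·log₂(0.012/0.496) = -0.06443
  0.526·log₂(0.526/0.008) = 3.17647
D(P‖Q) = 3.0796 bits.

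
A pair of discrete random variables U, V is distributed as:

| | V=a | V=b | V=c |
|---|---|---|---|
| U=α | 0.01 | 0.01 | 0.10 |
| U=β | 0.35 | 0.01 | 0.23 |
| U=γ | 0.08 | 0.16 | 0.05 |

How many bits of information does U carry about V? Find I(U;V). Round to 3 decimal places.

Marginals: p(U) = (0.1200, 0.5900, 0.2900), p(V) = (0.4400, 0.1800, 0.3800).
I(U;V) = H(U) + H(V) − H(U,V).
H(U) = 1.3341, H(V) = 1.4969, H(U,V) = 2.4799.
I(U;V) = 1.3341 + 1.4969 − 2.4799 = 0.351 bits.

0.351 bits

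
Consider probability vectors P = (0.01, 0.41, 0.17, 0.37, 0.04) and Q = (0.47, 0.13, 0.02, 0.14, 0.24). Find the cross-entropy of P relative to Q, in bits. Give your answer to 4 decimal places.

3.3090 bits

H(P,Q) = −Σ p·log₂ q.
  −0.01·log₂(0.47) = 0.01089
  −0.41·log₂(0.13) = 1.20680
  −0.17·log₂(0.02) = 0.95946
  −0.37·log₂(0.14) = 1.04951
  −0.04·log₂(0.24) = 0.08236
H(P,Q) = 3.3090 bits.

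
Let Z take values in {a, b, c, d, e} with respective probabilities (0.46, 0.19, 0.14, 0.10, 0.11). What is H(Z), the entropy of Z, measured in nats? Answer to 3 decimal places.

1.421 nats

H(Z) = −Σ p·ln p.
  −(0.46)·ln(0.46) = 0.3572
  −(0.19)·ln(0.19) = 0.3155
  −(0.14)·ln(0.14) = 0.2753
  −(0.10)·ln(0.10) = 0.2303
  −(0.11)·ln(0.11) = 0.2428
Sum: 0.3572 + 0.3155 + 0.2753 + 0.2303 + 0.2428 = 1.421 nats.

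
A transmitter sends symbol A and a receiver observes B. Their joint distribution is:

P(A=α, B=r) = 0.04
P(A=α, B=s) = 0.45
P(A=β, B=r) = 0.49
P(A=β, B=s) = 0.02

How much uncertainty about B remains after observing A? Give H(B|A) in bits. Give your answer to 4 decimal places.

0.3216 bits

Chain rule: H(B|A) = H(A,B) − H(A).
Marginals: p(A) = (0.4900, 0.5100), p(B) = (0.5300, 0.4700).
H(A,B) = 1.3213 bits; H(A) = 0.9997 bits.
H(B|A) = 1.3213 − 0.9997 = 0.3216 bits.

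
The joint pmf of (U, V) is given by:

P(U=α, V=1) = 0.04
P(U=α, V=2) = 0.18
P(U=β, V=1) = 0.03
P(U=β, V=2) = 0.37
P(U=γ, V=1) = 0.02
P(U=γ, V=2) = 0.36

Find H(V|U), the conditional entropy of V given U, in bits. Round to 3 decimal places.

0.417 bits

Chain rule: H(V|U) = H(U,V) − H(U).
Marginals: p(U) = (0.2200, 0.4000, 0.3800), p(V) = (0.0900, 0.9100).
H(U,V) = 1.9571 bits; H(U) = 1.5398 bits.
H(V|U) = 1.9571 − 1.5398 = 0.417 bits.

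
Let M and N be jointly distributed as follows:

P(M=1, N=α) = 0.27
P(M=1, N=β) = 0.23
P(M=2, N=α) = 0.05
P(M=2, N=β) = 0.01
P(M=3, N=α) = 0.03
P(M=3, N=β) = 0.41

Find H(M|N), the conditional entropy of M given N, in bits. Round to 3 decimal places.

Marginals: p(M) = (0.5000, 0.0600, 0.4400), p(N) = (0.3500, 0.6500).
H(M|N) = Σ p(N) · H(M|N=·).
  N=α: p=0.3500, H(M|N=α) = 0.9937
  N=β: p=0.6500, H(M|N=β) = 1.0423
Weighted sum = 1.025 bits.

1.025 bits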